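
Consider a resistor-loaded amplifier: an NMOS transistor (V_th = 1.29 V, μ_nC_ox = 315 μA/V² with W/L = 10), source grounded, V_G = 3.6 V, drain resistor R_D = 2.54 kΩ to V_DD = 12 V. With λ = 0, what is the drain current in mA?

I_D = 4.44 mA

V_GS = V_G = 3.6 V, so V_ov = 3.6 − 1.29 = 2.31 V.
k_n = μ_nC_ox · (W/L) = 3.15 mA/V².
Assume saturation: I_D = ½ k_n V_ov² = 0.5 × 3.15 × 2.31² = 8.4 mA, giving V_DS = V_DD − I_D R_D = 12 − 8.4 × 2.54 = -9.35 V.
But -9.35 V < V_ov = 2.31 V, so the device is actually in triode.
In triode I_D = k_n[V_ov V_DS − ½ V_DS²] and I_D = (V_DD − V_DS)/R_D. Equating: 4 V_DS² − 19.48 V_DS + 12 = 0, giving V_DS = 0.723 V (the root below V_ov).
I_D = (12 − 0.723) / 2.54 = 4.44 mA.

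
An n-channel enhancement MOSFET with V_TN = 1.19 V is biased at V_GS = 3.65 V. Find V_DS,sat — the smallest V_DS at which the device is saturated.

V_DS,sat = 2.46 V

The boundary between triode and saturation is V_DS = V_GS − V_TN = V_ov.
V_ov = 3.65 − 1.19 = 2.46 V.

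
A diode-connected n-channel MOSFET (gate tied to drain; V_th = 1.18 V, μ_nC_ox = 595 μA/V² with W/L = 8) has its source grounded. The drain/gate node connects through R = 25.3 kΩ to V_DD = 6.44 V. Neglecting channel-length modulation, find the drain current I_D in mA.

With gate tied to drain, V_GS = V_DS ≥ V_GS − V_th, so the device is in saturation.
k_n = μ_nC_ox · (W/L) = 4.76 mA/V².
KCL at the drain: ½ k_n (V_GS − V_th)² = (V_DD − V_GS)/R.
Let x = V_GS − 1.18. Then 60.2 x² + x − 5.26 = 0, giving x = 0.287 V (positive root), so V_GS = 1.47 V.
I_D = (V_DD − V_GS)/R = (6.44 − 1.47) / 25.3 = 0.197 mA.

I_D = 0.197 mA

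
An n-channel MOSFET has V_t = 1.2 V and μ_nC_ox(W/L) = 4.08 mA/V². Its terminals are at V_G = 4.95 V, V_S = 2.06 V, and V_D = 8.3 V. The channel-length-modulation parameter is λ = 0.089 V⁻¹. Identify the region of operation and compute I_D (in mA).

Saturation; I_D = 9.06 mA

V_GS = V_G − V_S = 4.95 − 2.06 = 2.89 V; V_DS = V_D − V_S = 8.3 − 2.06 = 6.24 V.
V_ov = V_GS − V_t = 2.89 − 1.2 = 1.69 V.
Since V_DS = 6.24 V ≥ V_ov = 1.69 V, the device is in saturation.
I_D = ½ k_n V_ov² (1 + λ V_DS) = 0.5 × 4.08 × 1.69² × (1 + 0.089 × 6.24) = 9.06 mA.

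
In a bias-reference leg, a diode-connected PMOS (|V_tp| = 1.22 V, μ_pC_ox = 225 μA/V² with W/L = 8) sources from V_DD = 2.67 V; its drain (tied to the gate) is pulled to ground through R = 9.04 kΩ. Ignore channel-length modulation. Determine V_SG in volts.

V_SG = 1.59 V

With gate tied to drain, V_SG = V_SD ≥ V_SG − |V_tp|, so the device is in saturation.
k_p = μ_pC_ox · (W/L) = 1.8 mA/V².
KCL at the drain: ½ k_p (V_SG − |V_tp|)² = (V_DD − V_SG)/R.
Let x = V_SG − 1.22. Then 8.14 x² + x − 1.45 = 0, giving x = 0.365 V (positive root), so V_SG = 1.59 V.
I_D = (V_DD − V_SG)/R = (2.67 − 1.59) / 9.04 = 0.12 mA.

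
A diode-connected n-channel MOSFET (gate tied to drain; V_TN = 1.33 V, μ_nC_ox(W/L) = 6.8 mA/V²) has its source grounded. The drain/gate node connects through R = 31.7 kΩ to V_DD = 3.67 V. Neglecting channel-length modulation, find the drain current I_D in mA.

I_D = 0.0693 mA

With gate tied to drain, V_GS = V_DS ≥ V_GS − V_TN, so the device is in saturation.
KCL at the drain: ½ k_n (V_GS − V_TN)² = (V_DD − V_GS)/R.
Let x = V_GS − 1.33. Then 108 x² + x − 2.34 = 0, giving x = 0.143 V (positive root), so V_GS = 1.47 V.
I_D = (V_DD − V_GS)/R = (3.67 − 1.47) / 31.7 = 0.0693 mA.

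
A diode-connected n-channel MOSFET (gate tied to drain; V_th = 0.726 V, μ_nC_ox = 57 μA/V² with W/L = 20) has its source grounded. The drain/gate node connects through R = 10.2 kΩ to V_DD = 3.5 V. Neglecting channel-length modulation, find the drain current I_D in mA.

With gate tied to drain, V_GS = V_DS ≥ V_GS − V_th, so the device is in saturation.
k_n = μ_nC_ox · (W/L) = 1.14 mA/V².
KCL at the drain: ½ k_n (V_GS − V_th)² = (V_DD − V_GS)/R.
Let x = V_GS − 0.726. Then 5.81 x² + x − 2.774 = 0, giving x = 0.61 V (positive root), so V_GS = 1.34 V.
I_D = (V_DD − V_GS)/R = (3.5 − 1.34) / 10.2 = 0.212 mA.

I_D = 0.212 mA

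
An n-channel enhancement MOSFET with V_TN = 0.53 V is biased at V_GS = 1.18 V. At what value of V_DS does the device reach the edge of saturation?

The boundary between triode and saturation is V_DS = V_GS − V_TN = V_ov.
V_ov = 1.18 − 0.53 = 0.65 V.

V_DS,sat = 0.650 V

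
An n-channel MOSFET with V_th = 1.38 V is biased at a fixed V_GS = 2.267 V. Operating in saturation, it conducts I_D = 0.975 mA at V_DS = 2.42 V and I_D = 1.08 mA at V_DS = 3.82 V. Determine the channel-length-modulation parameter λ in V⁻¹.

With V_GS fixed, I_D ∝ (1 + λ V_DS) in saturation, so I_D2/I_D1 = (1 + λ V_DS2)/(1 + λ V_DS1).
1.08/0.975 = 1.108 = (1 + 3.82 λ)/(1 + 2.42 λ).
Solving: λ (I_D1 V_DS2 − I_D2 V_DS1) = I_D2 − I_D1, so λ = (1.08 − 0.975) / (0.975 × 3.82 − 1.08 × 2.42) = 0.105 / 1.11 = 0.0945 V⁻¹.

λ = 0.0945 V⁻¹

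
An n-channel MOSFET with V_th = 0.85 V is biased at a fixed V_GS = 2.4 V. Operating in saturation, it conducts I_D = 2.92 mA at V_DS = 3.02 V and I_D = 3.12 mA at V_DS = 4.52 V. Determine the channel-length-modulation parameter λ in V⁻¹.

λ = 0.0530 V⁻¹

With V_GS fixed, I_D ∝ (1 + λ V_DS) in saturation, so I_D2/I_D1 = (1 + λ V_DS2)/(1 + λ V_DS1).
3.12/2.92 = 1.068 = (1 + 4.52 λ)/(1 + 3.02 λ).
Solving: λ (I_D1 V_DS2 − I_D2 V_DS1) = I_D2 − I_D1, so λ = (3.12 − 2.92) / (2.92 × 4.52 − 3.12 × 3.02) = 0.2 / 3.78 = 0.053 V⁻¹.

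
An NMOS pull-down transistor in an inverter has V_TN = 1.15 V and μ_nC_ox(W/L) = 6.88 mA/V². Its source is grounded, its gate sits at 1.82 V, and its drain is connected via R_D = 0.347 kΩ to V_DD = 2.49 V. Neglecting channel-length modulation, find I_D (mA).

V_GS = V_G = 1.82 V, so V_ov = 1.82 − 1.15 = 0.67 V.
Assume saturation: I_D = ½ k_n V_ov² = 0.5 × 6.88 × 0.67² = 1.54 mA, giving V_DS = V_DD − I_D R_D = 2.49 − 1.54 × 0.347 = 1.95 V.
V_DS = 1.95 V ≥ V_ov = 0.67 V, confirming saturation.

I_D = 1.54 mA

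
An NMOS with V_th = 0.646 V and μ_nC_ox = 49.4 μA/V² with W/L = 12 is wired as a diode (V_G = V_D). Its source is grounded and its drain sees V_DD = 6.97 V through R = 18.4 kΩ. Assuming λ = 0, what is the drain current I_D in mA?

I_D = 0.290 mA

With gate tied to drain, V_GS = V_DS ≥ V_GS − V_th, so the device is in saturation.
k_n = μ_nC_ox · (W/L) = 0.5928 mA/V².
KCL at the drain: ½ k_n (V_GS − V_th)² = (V_DD − V_GS)/R.
Let x = V_GS − 0.646. Then 5.45 x² + x − 6.324 = 0, giving x = 0.989 V (positive root), so V_GS = 1.64 V.
I_D = (V_DD − V_GS)/R = (6.97 − 1.64) / 18.4 = 0.29 mA.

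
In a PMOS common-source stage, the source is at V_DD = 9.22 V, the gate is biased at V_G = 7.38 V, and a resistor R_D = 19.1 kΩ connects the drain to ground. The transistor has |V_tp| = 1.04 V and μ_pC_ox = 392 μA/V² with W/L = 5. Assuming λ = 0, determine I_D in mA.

I_D = 0.462 mA

V_SG = V_DD − V_G = 9.22 − 7.38 = 1.84 V, so V_ov = 1.84 − 1.04 = 0.8 V.
k_p = μ_pC_ox · (W/L) = 1.96 mA/V².
Assume saturation: I_D = ½ k_p V_ov² = 0.5 × 1.96 × 0.8² = 0.627 mA, giving V_SD = V_DD − I_D R_D = 9.22 − 0.627 × 19.1 = -2.76 V.
But -2.76 V < V_ov = 0.8 V, so the device is actually in triode.
In triode I_D = k_p[V_ov V_SD − ½ V_SD²] and I_D = (V_DD − V_SD)/R_D. Equating: 18.7 V_SD² − 30.95 V_SD + 9.22 = 0, giving V_SD = 0.39 V (the root below V_ov).
I_D = (9.22 − 0.39) / 19.1 = 0.462 mA.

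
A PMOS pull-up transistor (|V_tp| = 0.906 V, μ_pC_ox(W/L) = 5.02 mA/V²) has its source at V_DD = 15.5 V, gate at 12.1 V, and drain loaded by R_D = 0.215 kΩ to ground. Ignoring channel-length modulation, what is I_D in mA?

V_SG = V_DD − V_G = 15.5 − 12.1 = 3.4 V, so V_ov = 3.4 − 0.906 = 2.49 V.
Assume saturation: I_D = ½ k_p V_ov² = 0.5 × 5.02 × 2.49² = 15.6 mA, giving V_SD = V_DD − I_D R_D = 15.5 − 15.6 × 0.215 = 12.1 V.
V_SD = 12.1 V ≥ V_ov = 2.49 V, confirming saturation.

I_D = 15.6 mA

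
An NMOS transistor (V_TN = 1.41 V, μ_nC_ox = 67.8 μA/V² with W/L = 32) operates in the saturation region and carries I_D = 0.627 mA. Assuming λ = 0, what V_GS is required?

k_n = μ_nC_ox · (W/L) = 2.17 mA/V².
In saturation I_D = ½ k_n (V_GS − V_TN)², so V_GS − V_TN = √(2 I_D / k_n) = √(2 × 0.627 / 2.17) = 0.76 V.
V_GS = 1.41 + 0.76 = 2.17 V.

V_GS = 2.17 V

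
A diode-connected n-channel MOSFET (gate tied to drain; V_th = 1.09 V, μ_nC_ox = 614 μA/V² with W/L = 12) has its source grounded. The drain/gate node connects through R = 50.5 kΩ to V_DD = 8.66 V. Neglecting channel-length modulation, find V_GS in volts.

V_GS = 1.29 V

With gate tied to drain, V_GS = V_DS ≥ V_GS − V_th, so the device is in saturation.
k_n = μ_nC_ox · (W/L) = 7.368 mA/V².
KCL at the drain: ½ k_n (V_GS − V_th)² = (V_DD − V_GS)/R.
Let x = V_GS − 1.09. Then 186 x² + x − 7.57 = 0, giving x = 0.199 V (positive root), so V_GS = 1.29 V.
I_D = (V_DD − V_GS)/R = (8.66 − 1.29) / 50.5 = 0.146 mA.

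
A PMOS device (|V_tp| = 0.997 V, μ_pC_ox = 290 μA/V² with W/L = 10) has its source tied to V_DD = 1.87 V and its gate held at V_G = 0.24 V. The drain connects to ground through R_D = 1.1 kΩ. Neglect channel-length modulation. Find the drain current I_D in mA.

I_D = 0.581 mA

V_SG = V_DD − V_G = 1.87 − 0.24 = 1.63 V, so V_ov = 1.63 − 0.997 = 0.633 V.
k_p = μ_pC_ox · (W/L) = 2.9 mA/V².
Assume saturation: I_D = ½ k_p V_ov² = 0.5 × 2.9 × 0.633² = 0.581 mA, giving V_SD = V_DD − I_D R_D = 1.87 − 0.581 × 1.1 = 1.23 V.
V_SD = 1.23 V ≥ V_ov = 0.633 V, confirming saturation.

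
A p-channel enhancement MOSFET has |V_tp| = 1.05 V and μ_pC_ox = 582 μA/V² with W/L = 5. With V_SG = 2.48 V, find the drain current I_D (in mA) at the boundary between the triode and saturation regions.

At the boundary V_SD = V_ov = V_SG − |V_tp| = 2.48 − 1.05 = 1.43 V.
k_p = μ_pC_ox · (W/L) = 2.91 mA/V².
I_D = ½ k_p V_ov² = 0.5 × 2.91 × 1.43² = 2.98 mA.

I_D = 2.98 mA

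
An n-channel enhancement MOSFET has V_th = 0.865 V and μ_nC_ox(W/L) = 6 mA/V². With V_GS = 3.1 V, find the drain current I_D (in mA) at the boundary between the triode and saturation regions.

I_D = 15.0 mA

At the boundary V_DS = V_ov = V_GS − V_th = 3.1 − 0.865 = 2.24 V.
I_D = ½ k_n V_ov² = 0.5 × 6 × 2.24² = 15 mA.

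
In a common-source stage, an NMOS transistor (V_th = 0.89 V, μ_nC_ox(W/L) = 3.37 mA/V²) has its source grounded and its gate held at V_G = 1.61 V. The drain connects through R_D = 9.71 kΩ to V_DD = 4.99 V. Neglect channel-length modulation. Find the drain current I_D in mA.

I_D = 0.489 mA

V_GS = V_G = 1.61 V, so V_ov = 1.61 − 0.89 = 0.72 V.
Assume saturation: I_D = ½ k_n V_ov² = 0.5 × 3.37 × 0.72² = 0.874 mA, giving V_DS = V_DD − I_D R_D = 4.99 − 0.874 × 9.71 = -3.49 V.
But -3.49 V < V_ov = 0.72 V, so the device is actually in triode.
In triode I_D = k_n[V_ov V_DS − ½ V_DS²] and I_D = (V_DD − V_DS)/R_D. Equating: 16.4 V_DS² − 24.56 V_DS + 4.99 = 0, giving V_DS = 0.242 V (the root below V_ov).
I_D = (4.99 − 0.242) / 9.71 = 0.489 mA.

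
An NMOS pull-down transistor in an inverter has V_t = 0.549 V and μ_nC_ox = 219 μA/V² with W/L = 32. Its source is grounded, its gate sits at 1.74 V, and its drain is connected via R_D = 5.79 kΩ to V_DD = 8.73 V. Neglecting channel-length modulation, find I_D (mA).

V_GS = V_G = 1.74 V, so V_ov = 1.74 − 0.549 = 1.19 V.
k_n = μ_nC_ox · (W/L) = 7.008 mA/V².
Assume saturation: I_D = ½ k_n V_ov² = 0.5 × 7.008 × 1.19² = 4.97 mA, giving V_DS = V_DD − I_D R_D = 8.73 − 4.97 × 5.79 = -20 V.
But -20 V < V_ov = 1.19 V, so the device is actually in triode.
In triode I_D = k_n[V_ov V_DS − ½ V_DS²] and I_D = (V_DD − V_DS)/R_D. Equating: 20.3 V_DS² − 49.33 V_DS + 8.73 = 0, giving V_DS = 0.192 V (the root below V_ov).
I_D = (8.73 − 0.192) / 5.79 = 1.47 mA.

I_D = 1.47 mA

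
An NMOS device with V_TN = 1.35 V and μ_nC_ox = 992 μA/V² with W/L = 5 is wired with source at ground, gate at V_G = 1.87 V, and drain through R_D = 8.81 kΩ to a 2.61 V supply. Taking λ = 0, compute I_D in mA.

V_GS = V_G = 1.87 V, so V_ov = 1.87 − 1.35 = 0.52 V.
k_n = μ_nC_ox · (W/L) = 4.96 mA/V².
Assume saturation: I_D = ½ k_n V_ov² = 0.5 × 4.96 × 0.52² = 0.671 mA, giving V_DS = V_DD − I_D R_D = 2.61 − 0.671 × 8.81 = -3.3 V.
But -3.3 V < V_ov = 0.52 V, so the device is actually in triode.
In triode I_D = k_n[V_ov V_DS − ½ V_DS²] and I_D = (V_DD − V_DS)/R_D. Equating: 21.8 V_DS² − 23.72 V_DS + 2.61 = 0, giving V_DS = 0.124 V (the root below V_ov).
I_D = (2.61 − 0.124) / 8.81 = 0.282 mA.

I_D = 0.282 mA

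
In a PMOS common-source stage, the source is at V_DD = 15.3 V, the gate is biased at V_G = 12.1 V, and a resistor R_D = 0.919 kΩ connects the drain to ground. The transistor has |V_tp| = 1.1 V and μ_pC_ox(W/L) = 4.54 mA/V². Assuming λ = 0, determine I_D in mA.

V_SG = V_DD − V_G = 15.3 − 12.1 = 3.2 V, so V_ov = 3.2 − 1.1 = 2.1 V.
Assume saturation: I_D = ½ k_p V_ov² = 0.5 × 4.54 × 2.1² = 10 mA, giving V_SD = V_DD − I_D R_D = 15.3 − 10 × 0.919 = 6.1 V.
V_SD = 6.1 V ≥ V_ov = 2.1 V, confirming saturation.

I_D = 10.0 mA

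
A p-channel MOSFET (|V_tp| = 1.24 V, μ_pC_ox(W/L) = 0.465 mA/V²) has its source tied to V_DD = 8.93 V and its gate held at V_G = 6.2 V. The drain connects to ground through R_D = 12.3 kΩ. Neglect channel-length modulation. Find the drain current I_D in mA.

V_SG = V_DD − V_G = 8.93 − 6.2 = 2.73 V, so V_ov = 2.73 − 1.24 = 1.49 V.
Assume saturation: I_D = ½ k_p V_ov² = 0.5 × 0.465 × 1.49² = 0.516 mA, giving V_SD = V_DD − I_D R_D = 8.93 − 0.516 × 12.3 = 2.58 V.
V_SD = 2.58 V ≥ V_ov = 1.49 V, confirming saturation.

I_D = 0.516 mA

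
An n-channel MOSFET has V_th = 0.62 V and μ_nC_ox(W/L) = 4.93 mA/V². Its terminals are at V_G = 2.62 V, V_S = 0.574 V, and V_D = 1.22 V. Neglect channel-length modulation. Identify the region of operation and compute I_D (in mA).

Triode; I_D = 3.51 mA

V_GS = V_G − V_S = 2.62 − 0.574 = 2.05 V; V_DS = V_D − V_S = 1.22 − 0.574 = 0.646 V.
V_ov = V_GS − V_th = 2.05 − 0.62 = 1.43 V.
Since V_DS = 0.646 V < V_ov = 1.43 V, the device is in the triode region.
I_D = k_n [V_ov · V_DS − ½ V_DS²] = 4.93 × [1.43 × 0.646 − 0.5 × 0.646²] = 3.51 mA.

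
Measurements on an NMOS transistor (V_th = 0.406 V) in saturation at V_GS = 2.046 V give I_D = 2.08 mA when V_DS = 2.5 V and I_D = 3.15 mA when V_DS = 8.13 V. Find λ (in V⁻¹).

λ = 0.118 V⁻¹

With V_GS fixed, I_D ∝ (1 + λ V_DS) in saturation, so I_D2/I_D1 = (1 + λ V_DS2)/(1 + λ V_DS1).
3.15/2.08 = 1.514 = (1 + 8.13 λ)/(1 + 2.5 λ).
Solving: λ (I_D1 V_DS2 − I_D2 V_DS1) = I_D2 − I_D1, so λ = (3.15 − 2.08) / (2.08 × 8.13 − 3.15 × 2.5) = 1.07 / 9.04 = 0.118 V⁻¹.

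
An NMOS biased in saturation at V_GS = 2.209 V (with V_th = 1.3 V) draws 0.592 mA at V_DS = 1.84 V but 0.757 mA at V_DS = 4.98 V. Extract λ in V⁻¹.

With V_GS fixed, I_D ∝ (1 + λ V_DS) in saturation, so I_D2/I_D1 = (1 + λ V_DS2)/(1 + λ V_DS1).
0.757/0.592 = 1.279 = (1 + 4.98 λ)/(1 + 1.84 λ).
Solving: λ (I_D1 V_DS2 − I_D2 V_DS1) = I_D2 − I_D1, so λ = (0.757 − 0.592) / (0.592 × 4.98 − 0.757 × 1.84) = 0.165 / 1.56 = 0.106 V⁻¹.

λ = 0.106 V⁻¹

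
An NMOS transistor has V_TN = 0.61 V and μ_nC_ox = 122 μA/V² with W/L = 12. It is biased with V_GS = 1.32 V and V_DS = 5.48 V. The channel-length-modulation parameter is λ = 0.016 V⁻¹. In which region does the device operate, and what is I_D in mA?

k_n = μ_nC_ox · (W/L) = 1.464 mA/V².
V_ov = V_GS − V_TN = 1.32 − 0.61 = 0.71 V.
Since V_DS = 5.48 V ≥ V_ov = 0.71 V, the device is in saturation.
I_D = ½ k_n V_ov² (1 + λ V_DS) = 0.5 × 1.464 × 0.71² × (1 + 0.016 × 5.48) = 0.401 mA.

Saturation; I_D = 0.401 mA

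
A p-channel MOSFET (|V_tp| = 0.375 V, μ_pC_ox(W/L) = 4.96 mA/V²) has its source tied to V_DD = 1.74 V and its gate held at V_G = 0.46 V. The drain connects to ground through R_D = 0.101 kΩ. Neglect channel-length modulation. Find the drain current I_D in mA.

I_D = 2.03 mA

V_SG = V_DD − V_G = 1.74 − 0.46 = 1.28 V, so V_ov = 1.28 − 0.375 = 0.905 V.
Assume saturation: I_D = ½ k_p V_ov² = 0.5 × 4.96 × 0.905² = 2.03 mA, giving V_SD = V_DD − I_D R_D = 1.74 − 2.03 × 0.101 = 1.53 V.
V_SD = 1.53 V ≥ V_ov = 0.905 V, confirming saturation.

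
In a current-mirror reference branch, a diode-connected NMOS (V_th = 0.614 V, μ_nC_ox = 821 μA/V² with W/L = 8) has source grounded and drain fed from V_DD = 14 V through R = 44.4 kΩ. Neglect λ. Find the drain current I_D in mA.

I_D = 0.295 mA

With gate tied to drain, V_GS = V_DS ≥ V_GS − V_th, so the device is in saturation.
k_n = μ_nC_ox · (W/L) = 6.568 mA/V².
KCL at the drain: ½ k_n (V_GS − V_th)² = (V_DD − V_GS)/R.
Let x = V_GS − 0.614. Then 146 x² + x − 13.39 = 0, giving x = 0.3 V (positive root), so V_GS = 0.914 V.
I_D = (V_DD − V_GS)/R = (14 − 0.914) / 44.4 = 0.295 mA.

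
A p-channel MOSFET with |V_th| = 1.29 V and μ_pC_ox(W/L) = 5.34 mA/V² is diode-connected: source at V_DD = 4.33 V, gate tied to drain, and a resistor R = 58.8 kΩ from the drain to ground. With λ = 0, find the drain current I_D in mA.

With gate tied to drain, V_SG = V_SD ≥ V_SG − |V_th|, so the device is in saturation.
KCL at the drain: ½ k_p (V_SG − |V_th|)² = (V_DD − V_SG)/R.
Let x = V_SG − 1.29. Then 157 x² + x − 3.04 = 0, giving x = 0.136 V (positive root), so V_SG = 1.43 V.
I_D = (V_DD − V_SG)/R = (4.33 − 1.43) / 58.8 = 0.0494 mA.

I_D = 0.0494 mA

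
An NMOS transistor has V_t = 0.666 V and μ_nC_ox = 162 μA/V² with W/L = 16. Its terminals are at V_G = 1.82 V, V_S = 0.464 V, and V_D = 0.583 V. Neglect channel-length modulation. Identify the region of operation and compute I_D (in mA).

V_GS = V_G − V_S = 1.82 − 0.464 = 1.36 V; V_DS = V_D − V_S = 0.583 − 0.464 = 0.119 V.
k_n = μ_nC_ox · (W/L) = 2.592 mA/V².
V_ov = V_GS − V_t = 1.36 − 0.666 = 0.69 V.
Since V_DS = 0.119 V < V_ov = 0.69 V, the device is in the triode region.
I_D = k_n [V_ov · V_DS − ½ V_DS²] = 2.592 × [0.69 × 0.119 − 0.5 × 0.119²] = 0.194 mA.

Triode; I_D = 0.194 mA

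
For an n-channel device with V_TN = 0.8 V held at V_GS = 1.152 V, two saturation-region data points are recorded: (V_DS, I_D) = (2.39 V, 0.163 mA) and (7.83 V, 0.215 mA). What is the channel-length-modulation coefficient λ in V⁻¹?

λ = 0.0682 V⁻¹

With V_GS fixed, I_D ∝ (1 + λ V_DS) in saturation, so I_D2/I_D1 = (1 + λ V_DS2)/(1 + λ V_DS1).
0.215/0.163 = 1.319 = (1 + 7.83 λ)/(1 + 2.39 λ).
Solving: λ (I_D1 V_DS2 − I_D2 V_DS1) = I_D2 − I_D1, so λ = (0.215 − 0.163) / (0.163 × 7.83 − 0.215 × 2.39) = 0.052 / 0.762 = 0.0682 V⁻¹.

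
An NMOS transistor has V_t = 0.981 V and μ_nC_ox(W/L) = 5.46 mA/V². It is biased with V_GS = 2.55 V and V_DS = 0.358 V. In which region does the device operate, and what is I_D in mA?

Triode; I_D = 2.72 mA

V_ov = V_GS − V_t = 2.55 − 0.981 = 1.57 V.
Since V_DS = 0.358 V < V_ov = 1.57 V, the device is in the triode region.
I_D = k_n [V_ov · V_DS − ½ V_DS²] = 5.46 × [1.57 × 0.358 − 0.5 × 0.358²] = 2.72 mA.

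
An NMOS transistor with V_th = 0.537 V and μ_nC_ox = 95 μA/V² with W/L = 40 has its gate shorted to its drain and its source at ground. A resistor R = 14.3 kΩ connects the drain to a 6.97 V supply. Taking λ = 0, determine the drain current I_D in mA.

I_D = 0.417 mA

With gate tied to drain, V_GS = V_DS ≥ V_GS − V_th, so the device is in saturation.
k_n = μ_nC_ox · (W/L) = 3.8 mA/V².
KCL at the drain: ½ k_n (V_GS − V_th)² = (V_DD − V_GS)/R.
Let x = V_GS − 0.537. Then 27.2 x² + x − 6.433 = 0, giving x = 0.469 V (positive root), so V_GS = 1.01 V.
I_D = (V_DD − V_GS)/R = (6.97 − 1.01) / 14.3 = 0.417 mA.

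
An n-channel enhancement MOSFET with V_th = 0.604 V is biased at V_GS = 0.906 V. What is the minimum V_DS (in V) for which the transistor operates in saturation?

The boundary between triode and saturation is V_DS = V_GS − V_th = V_ov.
V_ov = 0.906 − 0.604 = 0.302 V.

V_DS,sat = 0.302 V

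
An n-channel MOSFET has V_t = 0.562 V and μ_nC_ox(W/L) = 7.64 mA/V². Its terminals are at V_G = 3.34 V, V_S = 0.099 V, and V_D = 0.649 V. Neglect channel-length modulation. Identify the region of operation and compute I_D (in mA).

V_GS = V_G − V_S = 3.34 − 0.099 = 3.24 V; V_DS = V_D − V_S = 0.649 − 0.099 = 0.55 V.
V_ov = V_GS − V_t = 3.24 − 0.562 = 2.68 V.
Since V_DS = 0.55 V < V_ov = 2.68 V, the device is in the triode region.
I_D = k_n [V_ov · V_DS − ½ V_DS²] = 7.64 × [2.68 × 0.55 − 0.5 × 0.55²] = 10.1 mA.

Triode; I_D = 10.1 mA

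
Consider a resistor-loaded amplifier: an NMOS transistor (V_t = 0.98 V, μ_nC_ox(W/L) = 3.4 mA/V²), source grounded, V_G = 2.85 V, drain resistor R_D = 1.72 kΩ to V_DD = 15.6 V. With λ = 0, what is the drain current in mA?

I_D = 5.94 mA

V_GS = V_G = 2.85 V, so V_ov = 2.85 − 0.98 = 1.87 V.
Assume saturation: I_D = ½ k_n V_ov² = 0.5 × 3.4 × 1.87² = 5.94 mA, giving V_DS = V_DD − I_D R_D = 15.6 − 5.94 × 1.72 = 5.38 V.
V_DS = 5.38 V ≥ V_ov = 1.87 V, confirming saturation.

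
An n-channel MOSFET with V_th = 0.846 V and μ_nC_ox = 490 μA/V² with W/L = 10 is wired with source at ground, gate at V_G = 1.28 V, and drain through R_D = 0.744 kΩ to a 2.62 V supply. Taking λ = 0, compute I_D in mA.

V_GS = V_G = 1.28 V, so V_ov = 1.28 − 0.846 = 0.434 V.
k_n = μ_nC_ox · (W/L) = 4.9 mA/V².
Assume saturation: I_D = ½ k_n V_ov² = 0.5 × 4.9 × 0.434² = 0.461 mA, giving V_DS = V_DD − I_D R_D = 2.62 − 0.461 × 0.744 = 2.28 V.
V_DS = 2.28 V ≥ V_ov = 0.434 V, confirming saturation.

I_D = 0.461 mA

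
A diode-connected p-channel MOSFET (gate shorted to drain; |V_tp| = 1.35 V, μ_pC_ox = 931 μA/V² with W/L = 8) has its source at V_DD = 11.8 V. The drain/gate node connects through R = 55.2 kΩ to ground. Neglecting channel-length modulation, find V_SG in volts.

With gate tied to drain, V_SG = V_SD ≥ V_SG − |V_tp|, so the device is in saturation.
k_p = μ_pC_ox · (W/L) = 7.448 mA/V².
KCL at the drain: ½ k_p (V_SG − |V_tp|)² = (V_DD − V_SG)/R.
Let x = V_SG − 1.35. Then 206 x² + x − 10.45 = 0, giving x = 0.223 V (positive root), so V_SG = 1.57 V.
I_D = (V_DD − V_SG)/R = (11.8 − 1.57) / 55.2 = 0.185 mA.

V_SG = 1.57 V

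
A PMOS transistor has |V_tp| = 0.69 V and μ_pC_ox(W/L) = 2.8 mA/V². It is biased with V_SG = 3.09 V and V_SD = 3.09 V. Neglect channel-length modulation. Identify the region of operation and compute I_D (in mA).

V_ov = V_SG − |V_tp| = 3.09 − 0.69 = 2.4 V.
Since V_SD = 3.09 V ≥ V_ov = 2.4 V, the device is in saturation.
I_D = ½ k_p V_ov² = 0.5 × 2.8 × 2.4² = 8.06 mA.

Saturation; I_D = 8.06 mA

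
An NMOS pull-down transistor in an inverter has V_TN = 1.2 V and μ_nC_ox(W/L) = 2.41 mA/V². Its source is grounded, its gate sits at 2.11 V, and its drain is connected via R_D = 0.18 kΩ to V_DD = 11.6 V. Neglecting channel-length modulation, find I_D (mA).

I_D = 0.998 mA

V_GS = V_G = 2.11 V, so V_ov = 2.11 − 1.2 = 0.91 V.
Assume saturation: I_D = ½ k_n V_ov² = 0.5 × 2.41 × 0.91² = 0.998 mA, giving V_DS = V_DD − I_D R_D = 11.6 − 0.998 × 0.18 = 11.4 V.
V_DS = 11.4 V ≥ V_ov = 0.91 V, confirming saturation.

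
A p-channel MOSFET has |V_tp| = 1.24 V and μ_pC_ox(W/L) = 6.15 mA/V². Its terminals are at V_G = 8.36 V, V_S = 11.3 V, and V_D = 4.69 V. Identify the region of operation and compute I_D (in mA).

V_SG = V_S − V_G = 11.3 − 8.36 = 2.94 V; V_SD = V_S − V_D = 11.3 − 4.69 = 6.61 V.
V_ov = V_SG − |V_tp| = 2.94 − 1.24 = 1.7 V.
Since V_SD = 6.61 V ≥ V_ov = 1.7 V, the device is in saturation.
I_D = ½ k_p V_ov² = 0.5 × 6.15 × 1.7² = 8.89 mA.

Saturation; I_D = 8.89 mA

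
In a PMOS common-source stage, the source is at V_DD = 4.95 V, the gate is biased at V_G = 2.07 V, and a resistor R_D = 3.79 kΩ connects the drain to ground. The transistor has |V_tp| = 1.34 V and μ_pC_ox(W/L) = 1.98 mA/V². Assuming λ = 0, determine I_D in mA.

V_SG = V_DD − V_G = 4.95 − 2.07 = 2.88 V, so V_ov = 2.88 − 1.34 = 1.54 V.
Assume saturation: I_D = ½ k_p V_ov² = 0.5 × 1.98 × 1.54² = 2.35 mA, giving V_SD = V_DD − I_D R_D = 4.95 − 2.35 × 3.79 = -3.95 V.
But -3.95 V < V_ov = 1.54 V, so the device is actually in triode.
In triode I_D = k_p[V_ov V_SD − ½ V_SD²] and I_D = (V_DD − V_SD)/R_D. Equating: 3.75 V_SD² − 12.56 V_SD + 4.95 = 0, giving V_SD = 0.456 V (the root below V_ov).
I_D = (4.95 − 0.456) / 3.79 = 1.19 mA.

I_D = 1.19 mA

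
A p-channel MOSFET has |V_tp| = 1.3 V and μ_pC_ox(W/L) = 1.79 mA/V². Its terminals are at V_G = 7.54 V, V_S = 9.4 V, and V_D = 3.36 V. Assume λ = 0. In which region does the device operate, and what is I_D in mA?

Saturation; I_D = 0.281 mA

V_SG = V_S − V_G = 9.4 − 7.54 = 1.86 V; V_SD = V_S − V_D = 9.4 − 3.36 = 6.04 V.
V_ov = V_SG − |V_tp| = 1.86 − 1.3 = 0.56 V.
Since V_SD = 6.04 V ≥ V_ov = 0.56 V, the device is in saturation.
I_D = ½ k_p V_ov² = 0.5 × 1.79 × 0.56² = 0.281 mA.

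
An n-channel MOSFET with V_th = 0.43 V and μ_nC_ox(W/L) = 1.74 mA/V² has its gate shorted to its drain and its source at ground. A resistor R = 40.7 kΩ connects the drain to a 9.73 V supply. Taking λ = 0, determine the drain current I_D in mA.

With gate tied to drain, V_GS = V_DS ≥ V_GS − V_th, so the device is in saturation.
KCL at the drain: ½ k_n (V_GS − V_th)² = (V_DD − V_GS)/R.
Let x = V_GS − 0.43. Then 35.4 x² + x − 9.3 = 0, giving x = 0.499 V (positive root), so V_GS = 0.929 V.
I_D = (V_DD − V_GS)/R = (9.73 − 0.929) / 40.7 = 0.216 mA.

I_D = 0.216 mA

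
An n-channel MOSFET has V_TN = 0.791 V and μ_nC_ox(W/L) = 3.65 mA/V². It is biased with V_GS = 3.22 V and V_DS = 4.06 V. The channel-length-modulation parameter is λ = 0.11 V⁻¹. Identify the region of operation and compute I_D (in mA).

V_ov = V_GS − V_TN = 3.22 − 0.791 = 2.43 V.
Since V_DS = 4.06 V ≥ V_ov = 2.43 V, the device is in saturation.
I_D = ½ k_n V_ov² (1 + λ V_DS) = 0.5 × 3.65 × 2.43² × (1 + 0.11 × 4.06) = 15.6 mA.

Saturation; I_D = 15.6 mA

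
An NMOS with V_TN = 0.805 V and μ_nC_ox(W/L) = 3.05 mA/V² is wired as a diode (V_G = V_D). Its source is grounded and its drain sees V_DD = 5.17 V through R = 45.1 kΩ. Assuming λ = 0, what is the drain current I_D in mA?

With gate tied to drain, V_GS = V_DS ≥ V_GS − V_TN, so the device is in saturation.
KCL at the drain: ½ k_n (V_GS − V_TN)² = (V_DD − V_GS)/R.
Let x = V_GS − 0.805. Then 68.8 x² + x − 4.365 = 0, giving x = 0.245 V (positive root), so V_GS = 1.05 V.
I_D = (V_DD − V_GS)/R = (5.17 − 1.05) / 45.1 = 0.0914 mA.

I_D = 0.0914 mA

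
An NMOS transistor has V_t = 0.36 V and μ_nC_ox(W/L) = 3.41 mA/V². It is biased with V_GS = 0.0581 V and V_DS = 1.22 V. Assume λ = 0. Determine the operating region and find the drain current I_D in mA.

Cutoff; I_D = 0 mA

V_GS = 0.0581 V < V_t = 0.36 V, so the transistor is in cutoff.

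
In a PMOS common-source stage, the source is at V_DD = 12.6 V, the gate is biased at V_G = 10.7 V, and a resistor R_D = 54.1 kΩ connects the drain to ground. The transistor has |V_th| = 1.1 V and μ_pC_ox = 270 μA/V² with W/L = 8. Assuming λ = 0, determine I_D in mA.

I_D = 0.230 mA

V_SG = V_DD − V_G = 12.6 − 10.7 = 1.9 V, so V_ov = 1.9 − 1.1 = 0.8 V.
k_p = μ_pC_ox · (W/L) = 2.16 mA/V².
Assume saturation: I_D = ½ k_p V_ov² = 0.5 × 2.16 × 0.8² = 0.691 mA, giving V_SD = V_DD − I_D R_D = 12.6 − 0.691 × 54.1 = -24.8 V.
But -24.8 V < V_ov = 0.8 V, so the device is actually in triode.
In triode I_D = k_p[V_ov V_SD − ½ V_SD²] and I_D = (V_DD − V_SD)/R_D. Equating: 58.4 V_SD² − 94.48 V_SD + 12.6 = 0, giving V_SD = 0.147 V (the root below V_ov).
I_D = (12.6 − 0.147) / 54.1 = 0.23 mA.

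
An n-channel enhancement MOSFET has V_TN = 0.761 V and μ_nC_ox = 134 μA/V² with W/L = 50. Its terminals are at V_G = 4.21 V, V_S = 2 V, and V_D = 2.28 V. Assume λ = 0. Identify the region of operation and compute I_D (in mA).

Triode; I_D = 2.46 mA

V_GS = V_G − V_S = 4.21 − 2 = 2.21 V; V_DS = V_D − V_S = 2.28 − 2 = 0.28 V.
k_n = μ_nC_ox · (W/L) = 6.7 mA/V².
V_ov = V_GS − V_TN = 2.21 − 0.761 = 1.45 V.
Since V_DS = 0.28 V < V_ov = 1.45 V, the device is in the triode region.
I_D = k_n [V_ov · V_DS − ½ V_DS²] = 6.7 × [1.45 × 0.28 − 0.5 × 0.28²] = 2.46 mA.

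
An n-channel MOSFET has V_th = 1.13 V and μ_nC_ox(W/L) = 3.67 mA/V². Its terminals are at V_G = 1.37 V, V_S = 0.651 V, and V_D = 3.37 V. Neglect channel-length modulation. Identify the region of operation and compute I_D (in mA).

V_GS = V_G − V_S = 1.37 − 0.651 = 0.719 V; V_DS = V_D − V_S = 3.37 − 0.651 = 2.72 V.
V_GS = 0.719 V < V_th = 1.13 V, so the transistor is in cutoff.

Cutoff; I_D = 0 mA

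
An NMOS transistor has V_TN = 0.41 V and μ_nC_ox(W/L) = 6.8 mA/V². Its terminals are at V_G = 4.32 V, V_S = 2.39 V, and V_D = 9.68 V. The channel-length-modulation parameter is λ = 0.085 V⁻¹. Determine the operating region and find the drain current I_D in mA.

Saturation; I_D = 12.7 mA

V_GS = V_G − V_S = 4.32 − 2.39 = 1.93 V; V_DS = V_D − V_S = 9.68 − 2.39 = 7.29 V.
V_ov = V_GS − V_TN = 1.93 − 0.41 = 1.52 V.
Since V_DS = 7.29 V ≥ V_ov = 1.52 V, the device is in saturation.
I_D = ½ k_n V_ov² (1 + λ V_DS) = 0.5 × 6.8 × 1.52² × (1 + 0.085 × 7.29) = 12.7 mA.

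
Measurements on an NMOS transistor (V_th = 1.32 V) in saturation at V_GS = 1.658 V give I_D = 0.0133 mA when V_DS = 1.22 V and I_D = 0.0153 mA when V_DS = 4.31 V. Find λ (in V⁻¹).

With V_GS fixed, I_D ∝ (1 + λ V_DS) in saturation, so I_D2/I_D1 = (1 + λ V_DS2)/(1 + λ V_DS1).
0.0153/0.0133 = 1.15 = (1 + 4.31 λ)/(1 + 1.22 λ).
Solving: λ (I_D1 V_DS2 − I_D2 V_DS1) = I_D2 − I_D1, so λ = (0.0153 − 0.0133) / (0.0133 × 4.31 − 0.0153 × 1.22) = 0.002 / 0.0387 = 0.0517 V⁻¹.

λ = 0.0517 V⁻¹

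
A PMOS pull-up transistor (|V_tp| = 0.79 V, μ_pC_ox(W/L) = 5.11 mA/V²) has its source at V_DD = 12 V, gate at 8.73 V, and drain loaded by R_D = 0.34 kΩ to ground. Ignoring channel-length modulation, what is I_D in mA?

V_SG = V_DD − V_G = 12 − 8.73 = 3.27 V, so V_ov = 3.27 − 0.79 = 2.48 V.
Assume saturation: I_D = ½ k_p V_ov² = 0.5 × 5.11 × 2.48² = 15.7 mA, giving V_SD = V_DD − I_D R_D = 12 − 15.7 × 0.34 = 6.66 V.
V_SD = 6.66 V ≥ V_ov = 2.48 V, confirming saturation.

I_D = 15.7 mA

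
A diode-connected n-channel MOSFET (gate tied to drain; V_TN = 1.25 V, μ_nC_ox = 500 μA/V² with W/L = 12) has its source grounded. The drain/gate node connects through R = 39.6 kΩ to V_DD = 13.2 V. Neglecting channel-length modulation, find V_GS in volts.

V_GS = 1.56 V

With gate tied to drain, V_GS = V_DS ≥ V_GS − V_TN, so the device is in saturation.
k_n = μ_nC_ox · (W/L) = 6 mA/V².
KCL at the drain: ½ k_n (V_GS − V_TN)² = (V_DD − V_GS)/R.
Let x = V_GS − 1.25. Then 119 x² + x − 11.95 = 0, giving x = 0.313 V (positive root), so V_GS = 1.56 V.
I_D = (V_DD − V_GS)/R = (13.2 − 1.56) / 39.6 = 0.294 mA.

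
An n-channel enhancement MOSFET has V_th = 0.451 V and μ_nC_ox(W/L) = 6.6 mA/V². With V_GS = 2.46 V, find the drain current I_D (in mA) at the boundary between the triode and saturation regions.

At the boundary V_DS = V_ov = V_GS − V_th = 2.46 − 0.451 = 2.01 V.
I_D = ½ k_n V_ov² = 0.5 × 6.6 × 2.01² = 13.3 mA.

I_D = 13.3 mA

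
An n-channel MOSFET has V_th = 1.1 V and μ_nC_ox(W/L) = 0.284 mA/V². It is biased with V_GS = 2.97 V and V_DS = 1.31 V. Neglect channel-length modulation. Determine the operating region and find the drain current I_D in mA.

V_ov = V_GS − V_th = 2.97 − 1.1 = 1.87 V.
Since V_DS = 1.31 V < V_ov = 1.87 V, the device is in the triode region.
I_D = k_n [V_ov · V_DS − ½ V_DS²] = 0.284 × [1.87 × 1.31 − 0.5 × 1.31²] = 0.452 mA.

Triode; I_D = 0.452 mA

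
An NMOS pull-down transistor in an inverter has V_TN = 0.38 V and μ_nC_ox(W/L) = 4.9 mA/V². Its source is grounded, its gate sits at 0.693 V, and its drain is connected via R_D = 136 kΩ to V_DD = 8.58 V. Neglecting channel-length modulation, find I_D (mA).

V_GS = V_G = 0.693 V, so V_ov = 0.693 − 0.38 = 0.313 V.
Assume saturation: I_D = ½ k_n V_ov² = 0.5 × 4.9 × 0.313² = 0.24 mA, giving V_DS = V_DD − I_D R_D = 8.58 − 0.24 × 136 = -24.1 V.
But -24.1 V < V_ov = 0.313 V, so the device is actually in triode.
In triode I_D = k_n[V_ov V_DS − ½ V_DS²] and I_D = (V_DD − V_DS)/R_D. Equating: 333 V_DS² − 209.6 V_DS + 8.58 = 0, giving V_DS = 0.044 V (the root below V_ov).
I_D = (8.58 − 0.044) / 136 = 0.0628 mA.

I_D = 0.0628 mA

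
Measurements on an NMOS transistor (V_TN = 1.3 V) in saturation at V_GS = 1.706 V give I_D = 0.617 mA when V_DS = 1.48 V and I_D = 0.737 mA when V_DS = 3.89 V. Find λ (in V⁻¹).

λ = 0.0916 V⁻¹

With V_GS fixed, I_D ∝ (1 + λ V_DS) in saturation, so I_D2/I_D1 = (1 + λ V_DS2)/(1 + λ V_DS1).
0.737/0.617 = 1.194 = (1 + 3.89 λ)/(1 + 1.48 λ).
Solving: λ (I_D1 V_DS2 − I_D2 V_DS1) = I_D2 − I_D1, so λ = (0.737 − 0.617) / (0.617 × 3.89 − 0.737 × 1.48) = 0.12 / 1.31 = 0.0916 V⁻¹.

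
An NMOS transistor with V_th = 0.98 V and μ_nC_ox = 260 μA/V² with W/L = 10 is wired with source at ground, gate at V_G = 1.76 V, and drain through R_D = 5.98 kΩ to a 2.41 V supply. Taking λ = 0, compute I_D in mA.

I_D = 0.368 mA

V_GS = V_G = 1.76 V, so V_ov = 1.76 − 0.98 = 0.78 V.
k_n = μ_nC_ox · (W/L) = 2.6 mA/V².
Assume saturation: I_D = ½ k_n V_ov² = 0.5 × 2.6 × 0.78² = 0.791 mA, giving V_DS = V_DD − I_D R_D = 2.41 − 0.791 × 5.98 = -2.32 V.
But -2.32 V < V_ov = 0.78 V, so the device is actually in triode.
In triode I_D = k_n[V_ov V_DS − ½ V_DS²] and I_D = (V_DD − V_DS)/R_D. Equating: 7.77 V_DS² − 13.13 V_DS + 2.41 = 0, giving V_DS = 0.21 V (the root below V_ov).
I_D = (2.41 − 0.21) / 5.98 = 0.368 mA.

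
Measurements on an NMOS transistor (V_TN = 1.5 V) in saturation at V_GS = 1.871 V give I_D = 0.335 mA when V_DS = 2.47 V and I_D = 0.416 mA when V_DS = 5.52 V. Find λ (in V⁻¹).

λ = 0.0986 V⁻¹

With V_GS fixed, I_D ∝ (1 + λ V_DS) in saturation, so I_D2/I_D1 = (1 + λ V_DS2)/(1 + λ V_DS1).
0.416/0.335 = 1.242 = (1 + 5.52 λ)/(1 + 2.47 λ).
Solving: λ (I_D1 V_DS2 − I_D2 V_DS1) = I_D2 − I_D1, so λ = (0.416 − 0.335) / (0.335 × 5.52 − 0.416 × 2.47) = 0.081 / 0.822 = 0.0986 V⁻¹.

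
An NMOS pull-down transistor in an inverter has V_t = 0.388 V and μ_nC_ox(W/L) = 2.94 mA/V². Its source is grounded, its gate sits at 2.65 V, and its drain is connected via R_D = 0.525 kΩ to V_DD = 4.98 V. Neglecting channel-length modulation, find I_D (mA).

I_D = 6.65 mA

V_GS = V_G = 2.65 V, so V_ov = 2.65 − 0.388 = 2.26 V.
Assume saturation: I_D = ½ k_n V_ov² = 0.5 × 2.94 × 2.26² = 7.52 mA, giving V_DS = V_DD − I_D R_D = 4.98 − 7.52 × 0.525 = 1.03 V.
But 1.03 V < V_ov = 2.26 V, so the device is actually in triode.
In triode I_D = k_n[V_ov V_DS − ½ V_DS²] and I_D = (V_DD − V_DS)/R_D. Equating: 0.772 V_DS² − 4.491 V_DS + 4.98 = 0, giving V_DS = 1.49 V (the root below V_ov).
I_D = (4.98 − 1.49) / 0.525 = 6.65 mA.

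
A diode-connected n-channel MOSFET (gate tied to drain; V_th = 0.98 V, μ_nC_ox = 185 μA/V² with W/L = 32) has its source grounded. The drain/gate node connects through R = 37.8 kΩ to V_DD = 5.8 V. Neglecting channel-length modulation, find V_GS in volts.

With gate tied to drain, V_GS = V_DS ≥ V_GS − V_th, so the device is in saturation.
k_n = μ_nC_ox · (W/L) = 5.92 mA/V².
KCL at the drain: ½ k_n (V_GS − V_th)² = (V_DD − V_GS)/R.
Let x = V_GS − 0.98. Then 112 x² + x − 4.82 = 0, giving x = 0.203 V (positive root), so V_GS = 1.18 V.
I_D = (V_DD − V_GS)/R = (5.8 − 1.18) / 37.8 = 0.122 mA.

V_GS = 1.18 V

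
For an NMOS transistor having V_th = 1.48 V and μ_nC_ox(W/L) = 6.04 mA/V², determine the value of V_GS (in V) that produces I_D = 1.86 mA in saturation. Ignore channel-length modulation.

V_GS = 2.26 V

In saturation I_D = ½ k_n (V_GS − V_th)², so V_GS − V_th = √(2 I_D / k_n) = √(2 × 1.86 / 6.04) = 0.785 V.
V_GS = 1.48 + 0.785 = 2.26 V.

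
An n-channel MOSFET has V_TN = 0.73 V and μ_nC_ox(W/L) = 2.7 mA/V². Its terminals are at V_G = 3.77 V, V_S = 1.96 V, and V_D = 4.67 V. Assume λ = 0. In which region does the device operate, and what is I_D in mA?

Saturation; I_D = 1.57 mA

V_GS = V_G − V_S = 3.77 − 1.96 = 1.81 V; V_DS = V_D − V_S = 4.67 − 1.96 = 2.71 V.
V_ov = V_GS − V_TN = 1.81 − 0.73 = 1.08 V.
Since V_DS = 2.71 V ≥ V_ov = 1.08 V, the device is in saturation.
I_D = ½ k_n V_ov² = 0.5 × 2.7 × 1.08² = 1.57 mA.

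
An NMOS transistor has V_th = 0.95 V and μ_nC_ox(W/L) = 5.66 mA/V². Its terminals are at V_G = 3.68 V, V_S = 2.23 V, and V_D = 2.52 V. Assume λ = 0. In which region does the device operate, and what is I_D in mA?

Triode; I_D = 0.583 mA

V_GS = V_G − V_S = 3.68 − 2.23 = 1.45 V; V_DS = V_D − V_S = 2.52 − 2.23 = 0.29 V.
V_ov = V_GS − V_th = 1.45 − 0.95 = 0.5 V.
Since V_DS = 0.29 V < V_ov = 0.5 V, the device is in the triode region.
I_D = k_n [V_ov · V_DS − ½ V_DS²] = 5.66 × [0.5 × 0.29 − 0.5 × 0.29²] = 0.583 mA.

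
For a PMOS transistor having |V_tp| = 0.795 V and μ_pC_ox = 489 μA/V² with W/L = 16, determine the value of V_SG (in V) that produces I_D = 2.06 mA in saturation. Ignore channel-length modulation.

k_p = μ_pC_ox · (W/L) = 7.824 mA/V².
In saturation I_D = ½ k_p (V_SG − |V_tp|)², so V_SG − |V_tp| = √(2 I_D / k_p) = √(2 × 2.06 / 7.824) = 0.726 V.
V_SG = 0.795 + 0.726 = 1.52 V.

V_SG = 1.52 V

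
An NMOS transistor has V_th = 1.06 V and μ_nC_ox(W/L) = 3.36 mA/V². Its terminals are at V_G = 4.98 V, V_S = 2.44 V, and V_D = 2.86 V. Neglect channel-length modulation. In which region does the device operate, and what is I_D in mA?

Triode; I_D = 1.79 mA

V_GS = V_G − V_S = 4.98 − 2.44 = 2.54 V; V_DS = V_D − V_S = 2.86 − 2.44 = 0.42 V.
V_ov = V_GS − V_th = 2.54 − 1.06 = 1.48 V.
Since V_DS = 0.42 V < V_ov = 1.48 V, the device is in the triode region.
I_D = k_n [V_ov · V_DS − ½ V_DS²] = 3.36 × [1.48 × 0.42 − 0.5 × 0.42²] = 1.79 mA.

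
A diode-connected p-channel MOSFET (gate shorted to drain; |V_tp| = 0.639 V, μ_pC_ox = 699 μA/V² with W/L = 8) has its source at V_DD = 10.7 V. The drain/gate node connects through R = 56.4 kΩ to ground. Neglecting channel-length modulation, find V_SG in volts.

With gate tied to drain, V_SG = V_SD ≥ V_SG − |V_tp|, so the device is in saturation.
k_p = μ_pC_ox · (W/L) = 5.592 mA/V².
KCL at the drain: ½ k_p (V_SG − |V_tp|)² = (V_DD − V_SG)/R.
Let x = V_SG − 0.639. Then 158 x² + x − 10.06 = 0, giving x = 0.249 V (positive root), so V_SG = 0.888 V.
I_D = (V_DD − V_SG)/R = (10.7 − 0.888) / 56.4 = 0.174 mA.

V_SG = 0.888 V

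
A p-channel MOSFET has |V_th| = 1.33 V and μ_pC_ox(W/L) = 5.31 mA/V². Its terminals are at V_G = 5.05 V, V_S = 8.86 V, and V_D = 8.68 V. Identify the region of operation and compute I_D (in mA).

V_SG = V_S − V_G = 8.86 − 5.05 = 3.81 V; V_SD = V_S − V_D = 8.86 − 8.68 = 0.18 V.
V_ov = V_SG − |V_th| = 3.81 − 1.33 = 2.48 V.
Since V_SD = 0.18 V < V_ov = 2.48 V, the device is in the triode region.
I_D = k_p [V_ov · V_SD − ½ V_SD²] = 5.31 × [2.48 × 0.18 − 0.5 × 0.18²] = 2.28 mA.

Triode; I_D = 2.28 mA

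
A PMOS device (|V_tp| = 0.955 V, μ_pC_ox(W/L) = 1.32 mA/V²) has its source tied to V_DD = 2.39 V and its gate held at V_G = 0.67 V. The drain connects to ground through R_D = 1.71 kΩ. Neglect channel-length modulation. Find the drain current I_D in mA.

V_SG = V_DD − V_G = 2.39 − 0.67 = 1.72 V, so V_ov = 1.72 − 0.955 = 0.765 V.
Assume saturation: I_D = ½ k_p V_ov² = 0.5 × 1.32 × 0.765² = 0.386 mA, giving V_SD = V_DD − I_D R_D = 2.39 − 0.386 × 1.71 = 1.73 V.
V_SD = 1.73 V ≥ V_ov = 0.765 V, confirming saturation.

I_D = 0.386 mA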